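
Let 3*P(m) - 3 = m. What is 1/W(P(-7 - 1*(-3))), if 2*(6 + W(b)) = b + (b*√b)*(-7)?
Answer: -333/2078 - 21*I*√3/2078 ≈ -0.16025 - 0.017504*I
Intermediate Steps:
P(m) = 1 + m/3
W(b) = -6 + b/2 - 7*b^(3/2)/2 (W(b) = -6 + (b + (b*√b)*(-7))/2 = -6 + (b + b^(3/2)*(-7))/2 = -6 + (b - 7*b^(3/2))/2 = -6 + (b/2 - 7*b^(3/2)/2) = -6 + b/2 - 7*b^(3/2)/2)
1/W(P(-7 - 1*(-3))) = 1/(-6 + (1 + (-7 - 1*(-3))/3)/2 - 7*(1 + (-7 - 1*(-3))/3)^(3/2)/2) = 1/(-6 + (1 + (-7 + 3)/3)/2 - 7*(1 + (-7 + 3)/3)^(3/2)/2) = 1/(-6 + (1 + (⅓)*(-4))/2 - 7*(1 + (⅓)*(-4))^(3/2)/2) = 1/(-6 + (1 - 4/3)/2 - 7*(1 - 4/3)^(3/2)/2) = 1/(-6 + (½)*(-⅓) - (-7)*I*√3/18) = 1/(-6 - ⅙ - (-7)*I*√3/18) = 1/(-6 - ⅙ + 7*I*√3/18) = 1/(-37/6 + 7*I*√3/18)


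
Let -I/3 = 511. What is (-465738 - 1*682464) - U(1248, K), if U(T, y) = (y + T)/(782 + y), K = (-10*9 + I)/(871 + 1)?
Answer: -781101091395/680281 ≈ -1.1482e+6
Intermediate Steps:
I = -1533 (I = -3*511 = -1533)
K = -1623/872 (K = (-10*9 - 1533)/(871 + 1) = (-90 - 1533)/872 = -1623*1/872 = -1623/872 ≈ -1.8612)
U(T, y) = (T + y)/(782 + y)
(-465738 - 1*682464) - U(1248, K) = (-465738 - 1*682464) - (1248 - 1623/872)/(782 - 1623/872) = (-465738 - 682464) - 1086633/(680281/872*872) = -1148202 - 872*1086633/(680281*872) = -1148202 - 1*1086633/680281 = -1148202 - 1086633/680281 = -781101091395/680281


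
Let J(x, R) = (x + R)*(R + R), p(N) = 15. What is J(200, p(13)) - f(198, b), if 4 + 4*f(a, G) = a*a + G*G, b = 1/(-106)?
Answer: -150562401/44944 ≈ -3350.0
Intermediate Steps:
J(x, R) = 2*R*(R + x) (J(x, R) = (R + x)*(2*R) = 2*R*(R + x))
b = -1/106 ≈ -0.0094340
f(a, G) = -1 + G**2/4 + a**2/4 (f(a, G) = -1 + (a*a + G*G)/4 = -1 + (a**2 + G**2)/4 = -1 + (G**2 + a**2)/4 = -1 + (G**2/4 + a**2/4) = -1 + G**2/4 + a**2/4)
J(200, p(13)) - f(198, b) = 2*15*(15 + 200) - (-1 + (-1/106)**2/4 + (1/4)*198**2) = 2*15*215 - (-1 + (1/4)*(1/11236) + (1/4)*39204) = 6450 - (-1 + 1/44944 + 9801) = 6450 - 1*440451201/44944 = 6450 - 440451201/44944 = -150562401/44944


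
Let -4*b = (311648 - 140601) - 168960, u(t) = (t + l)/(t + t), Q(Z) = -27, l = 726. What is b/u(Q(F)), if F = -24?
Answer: 18783/466 ≈ 40.307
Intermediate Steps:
u(t) = (726 + t)/(2*t) (u(t) = (t + 726)/(t + t) = (726 + t)/((2*t)) = (726 + t)*(1/(2*t)) = (726 + t)/(2*t))
b = -2087/4 (b = -((311648 - 140601) - 168960)/4 = -(171047 - 168960)/4 = -1/4*2087 = -2087/4 ≈ -521.75)
b/u(Q(F)) = -2087*(-54/(726 - 27))/4 = -2087/(4*((1/2)*(-1/27)*699)) = -2087/(4*(-233/18)) = -2087/4*(-18/233) = 18783/466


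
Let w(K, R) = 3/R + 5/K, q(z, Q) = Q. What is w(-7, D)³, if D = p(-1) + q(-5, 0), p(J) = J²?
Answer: 4096/343 ≈ 11.942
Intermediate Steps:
D = 1 (D = (-1)² + 0 = 1 + 0 = 1)
w(-7, D)³ = (3/1 + 5/(-7))³ = (3*1 + 5*(-⅐))³ = (3 - 5/7)³ = (16/7)³ = 4096/343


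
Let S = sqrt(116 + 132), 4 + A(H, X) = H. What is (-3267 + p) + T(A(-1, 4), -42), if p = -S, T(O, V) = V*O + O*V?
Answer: -2847 - 2*sqrt(62) ≈ -2862.8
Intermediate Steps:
A(H, X) = -4 + H
T(O, V) = 2*O*V (T(O, V) = O*V + O*V = 2*O*V)
S = 2*sqrt(62) (S = sqrt(248) = 2*sqrt(62) ≈ 15.748)
p = -2*sqrt(62) ≈ -15.748
(-3267 + p) + T(A(-1, 4), -42) = (-3267 - 2*sqrt(62)) + 2*(-4 - 1)*(-42) = (-3267 - 2*sqrt(62)) + 2*(-5)*(-42) = (-3267 - 2*sqrt(62)) + 420 = -2847 - 2*sqrt(62)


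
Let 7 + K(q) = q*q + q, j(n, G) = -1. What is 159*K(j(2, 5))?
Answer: -1113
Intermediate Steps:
K(q) = -7 + q + q² (K(q) = -7 + (q*q + q) = -7 + (q² + q) = -7 + (q + q²) = -7 + q + q²)
159*K(j(2, 5)) = 159*(-7 - 1 + (-1)²) = 159*(-7 - 1 + 1) = 159*(-7) = -1113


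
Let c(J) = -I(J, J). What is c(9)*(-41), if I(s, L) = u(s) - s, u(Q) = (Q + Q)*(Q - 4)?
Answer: 3321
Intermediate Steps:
u(Q) = 2*Q*(-4 + Q) (u(Q) = (2*Q)*(-4 + Q) = 2*Q*(-4 + Q))
I(s, L) = -s + 2*s*(-4 + s) (I(s, L) = 2*s*(-4 + s) - s = -s + 2*s*(-4 + s))
c(J) = -J*(-9 + 2*J)
c(9)*(-41) = (9*(9 - 2*9))*(-41) = (9*(9 - 18))*(-41) = (9*(-9))*(-41) = -81*(-41) = 3321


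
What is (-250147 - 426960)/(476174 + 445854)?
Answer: -677107/922028 ≈ -0.73437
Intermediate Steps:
(-250147 - 426960)/(476174 + 445854) = -677107/922028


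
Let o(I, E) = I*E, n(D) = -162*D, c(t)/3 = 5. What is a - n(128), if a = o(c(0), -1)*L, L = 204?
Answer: 17676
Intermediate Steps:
c(t) = 15 (c(t) = 3*5 = 15)
o(I, E) = E*I
a = -3060 (a = -1*15*204 = -15*204 = -3060)
a - n(128) = -3060 - (-162)*128 = -3060 - 1*(-20736) = -3060 + 20736 = 17676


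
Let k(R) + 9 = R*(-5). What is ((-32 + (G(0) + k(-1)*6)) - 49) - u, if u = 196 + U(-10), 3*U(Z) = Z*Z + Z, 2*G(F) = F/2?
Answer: -331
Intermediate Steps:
k(R) = -9 - 5*R (k(R) = -9 + R*(-5) = -9 - 5*R)
G(F) = F/4 (G(F) = (F/2)/2 = F/4)
U(Z) = Z/3 + Z²/3 (U(Z) = (Z*Z + Z)/3 = (Z² + Z)/3 = (Z + Z²)/3 = Z/3 + Z²/3)
u = 226 (u = 196 + (⅓)*(-10)*(1 - 10) = 196 + (⅓)*(-10)*(-9) = 196 + 30 = 226)
((-32 + (G(0) + k(-1)*6)) - 49) - u = ((-32 + ((¼)*0 + (-9 - 5*(-1))*6)) - 49) - 1*226 = ((-32 + (0 + (-9 + 5)*6)) - 49) - 226 = ((-32 + (0 - 4*6)) - 49) - 226 = ((-32 + (0 - 24)) - 49) - 226 = ((-32 - 24) - 49) - 226 = (-56 - 49) - 226 = -105 - 226 = -331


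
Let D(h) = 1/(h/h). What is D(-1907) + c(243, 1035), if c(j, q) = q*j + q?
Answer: 252541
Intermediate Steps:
c(j, q) = q + j*q (c(j, q) = j*q + q = q + j*q)
D(h) = 1 (D(h) = 1/1 = 1)
D(-1907) + c(243, 1035) = 1 + 1035*(1 + 243) = 1 + 1035*244 = 1 + 252540 = 252541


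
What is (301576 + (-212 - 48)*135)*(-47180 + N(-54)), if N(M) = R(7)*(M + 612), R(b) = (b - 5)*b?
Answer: -10490627168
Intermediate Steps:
R(b) = b*(-5 + b) (R(b) = (-5 + b)*b = b*(-5 + b))
N(M) = 8568 + 14*M (N(M) = (7*(-5 + 7))*(M + 612) = (7*2)*(612 + M) = 14*(612 + M) = 8568 + 14*M)
(301576 + (-212 - 48)*135)*(-47180 + N(-54)) = (301576 + (-212 - 48)*135)*(-47180 + (8568 + 14*(-54))) = (301576 - 260*135)*(-47180 + (8568 - 756)) = (301576 - 35100)*(-47180 + 7812) = 266476*(-39368) = -10490627168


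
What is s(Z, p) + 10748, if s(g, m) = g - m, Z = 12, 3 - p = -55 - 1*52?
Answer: 10650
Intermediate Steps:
p = 110 (p = 3 - (-55 - 1*52) = 3 - (-55 - 52) = 3 - 1*(-107) = 3 + 107 = 110)
s(Z, p) + 10748 = (12 - 1*110) + 10748 = (12 - 110) + 10748 = -98 + 10748 = 10650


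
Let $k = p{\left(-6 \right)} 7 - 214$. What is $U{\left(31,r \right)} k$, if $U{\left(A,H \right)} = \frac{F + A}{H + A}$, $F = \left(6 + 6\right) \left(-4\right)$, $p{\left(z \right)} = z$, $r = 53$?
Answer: $\frac{1088}{21} \approx 51.81$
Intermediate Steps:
$F = -48$ ($F = 12 \left(-4\right) = -48$)
$U{\left(A,H \right)} = \frac{-48 + A}{A + H}$ ($U{\left(A,H \right)} = \frac{-48 + A}{H + A} = \frac{-48 + A}{A + H}$)
$k = -256$ ($k = \left(-6\right) 7 - 214 = -42 - 214 = -256$)
$U{\left(31,r \right)} k = \frac{-48 + 31}{31 + 53} \left(-256\right) = \frac{1}{84} \left(-17\right) \left(-256\right) = \left(- \frac{17}{84}\right) \left(-256\right) = \frac{1088}{21}$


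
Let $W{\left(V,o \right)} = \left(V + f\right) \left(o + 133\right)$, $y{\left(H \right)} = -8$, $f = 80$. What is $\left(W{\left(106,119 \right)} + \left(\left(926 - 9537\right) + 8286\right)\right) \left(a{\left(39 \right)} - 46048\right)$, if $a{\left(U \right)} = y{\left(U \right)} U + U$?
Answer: $-2156103587$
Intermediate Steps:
$W{\left(V,o \right)} = \left(80 + V\right) \left(133 + o\right)$ ($W{\left(V,o \right)} = \left(V + 80\right) \left(o + 133\right) = \left(80 + V\right) \left(133 + o\right)$)
$a{\left(U \right)} = - 7 U$ ($a{\left(U \right)} = - 8 U + U = - 7 U$)
$\left(W{\left(106,119 \right)} + \left(\left(926 - 9537\right) + 8286\right)\right) \left(a{\left(39 \right)} - 46048\right) = \left(\left(10640 + 80 \cdot 119 + 133 \cdot 106 + 106 \cdot 119\right) + \left(\left(926 - 9537\right) + 8286\right)\right) \left(\left(-7\right) 39 - 46048\right) = \left(\left(10640 + 9520 + 14098 + 12614\right) + \left(-8611 + 8286\right)\right) \left(-273 - 46048\right) = \left(46872 - 325\right) \left(-46321\right) = 46547 \left(-46321\right) = -2156103587$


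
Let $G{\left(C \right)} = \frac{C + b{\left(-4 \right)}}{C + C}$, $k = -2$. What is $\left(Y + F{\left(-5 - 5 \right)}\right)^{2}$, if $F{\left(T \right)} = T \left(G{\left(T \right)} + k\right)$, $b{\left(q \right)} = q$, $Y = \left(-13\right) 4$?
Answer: $1521$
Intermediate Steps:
$Y = -52$
$G{\left(C \right)} = \frac{-4 + C}{2 C}$ ($G{\left(C \right)} = \frac{C - 4}{C + C} = \frac{-4 + C}{2 C}$)
$F{\left(T \right)} = T \left(-2 + \frac{-4 + T}{2 T}\right)$ ($F{\left(T \right)} = T \left(\frac{-4 + T}{2 T} - 2\right) = T \left(-2 + \frac{-4 + T}{2 T}\right)$)
$\left(Y + F{\left(-5 - 5 \right)}\right)^{2} = \left(-52 - \left(2 + \frac{3 \left(-5 - 5\right)}{2}\right)\right)^{2} = \left(-52 - -13\right)^{2} = \left(-52 + \left(-2 + 15\right)\right)^{2} = \left(-52 + 13\right)^{2} = \left(-39\right)^{2} = 1521$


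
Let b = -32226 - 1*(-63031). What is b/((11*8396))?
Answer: 30805/92356 ≈ 0.33355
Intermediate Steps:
b = 30805 (b = -32226 + 63031 = 30805)
b/((11*8396)) = 30805/((11*8396)) = 30805/92356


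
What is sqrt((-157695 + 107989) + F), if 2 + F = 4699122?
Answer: 7*sqrt(94886) ≈ 2156.3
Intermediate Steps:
F = 4699120 (F = -2 + 4699122 = 4699120)
sqrt((-157695 + 107989) + F) = sqrt((-157695 + 107989) + 4699120) = sqrt(-49706 + 4699120) = sqrt(4649414) = 7*sqrt(94886)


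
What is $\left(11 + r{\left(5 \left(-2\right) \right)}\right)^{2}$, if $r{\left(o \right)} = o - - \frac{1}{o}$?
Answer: $\frac{81}{100} \approx 0.81$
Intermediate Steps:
$r{\left(o \right)} = o + \frac{1}{o}$
$\left(11 + r{\left(5 \left(-2\right) \right)}\right)^{2} = \left(11 + \left(5 \left(-2\right) + \frac{1}{5 \left(-2\right)}\right)\right)^{2} = \left(11 - \left(10 - \frac{1}{-10}\right)\right)^{2} = \left(11 - \frac{101}{10}\right)^{2} = \left(\frac{9}{10}\right)^{2} = \frac{81}{100}$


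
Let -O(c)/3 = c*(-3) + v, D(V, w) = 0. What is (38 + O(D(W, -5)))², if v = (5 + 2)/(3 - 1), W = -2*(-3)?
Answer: 3025/4 ≈ 756.25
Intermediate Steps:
W = 6
v = 7/2 ≈ 3.5000
O(c) = -21/2 + 9*c (O(c) = -3*(c*(-3) + 7/2) = -3*(-3*c + 7/2) = -3*(7/2 - 3*c) = -21/2 + 9*c)
(38 + O(D(W, -5)))² = (38 + (-21/2 + 9*0))² = (38 + (-21/2 + 0))² = (38 - 21/2)² = (55/2)² = 3025/4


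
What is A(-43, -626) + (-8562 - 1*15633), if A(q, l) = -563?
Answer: -24758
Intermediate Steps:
A(-43, -626) + (-8562 - 1*15633) = -563 + (-8562 - 1*15633) = -563 + (-8562 - 15633) = -563 - 24195 = -24758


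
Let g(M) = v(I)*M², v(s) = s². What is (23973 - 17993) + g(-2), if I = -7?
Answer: 6176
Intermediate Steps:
g(M) = 49*M² (g(M) = (-7)²*M² = 49*M²)
(23973 - 17993) + g(-2) = (23973 - 17993) + 49*(-2)² = 5980 + 49*4 = 5980 + 196 = 6176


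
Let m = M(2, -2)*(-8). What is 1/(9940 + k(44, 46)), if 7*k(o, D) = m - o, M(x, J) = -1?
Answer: 7/69544 ≈ 0.00010066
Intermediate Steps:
m = 8 (m = -1*(-8) = 8)
k(o, D) = 8/7 - o/7 (k(o, D) = (8 - o)/7 = 8/7 - o/7)
1/(9940 + k(44, 46)) = 1/(9940 + (8/7 - 1/7*44)) = 1/(9940 + (8/7 - 44/7)) = 1/(9940 - 36/7) = 1/(69544/7) = 7/69544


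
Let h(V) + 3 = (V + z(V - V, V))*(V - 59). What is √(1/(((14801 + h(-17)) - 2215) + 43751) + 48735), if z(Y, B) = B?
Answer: √169175302893058/58918 ≈ 220.76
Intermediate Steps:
h(V) = -3 + 2*V*(-59 + V) (h(V) = -3 + (V + V)*(V - 59) = -3 + (2*V)*(-59 + V) = -3 + 2*V*(-59 + V))
√(1/(((14801 + h(-17)) - 2215) + 43751) + 48735) = √(1/(((14801 + (-3 - 118*(-17) + 2*(-17)²)) - 2215) + 43751) + 48735) = √(1/(((14801 + (-3 + 2006 + 2*289)) - 2215) + 43751) + 48735) = √(1/(((14801 + (-3 + 2006 + 578)) - 2215) + 43751) + 48735) = √(1/(((14801 + 2581) - 2215) + 43751) + 48735) = √(1/((17382 - 2215) + 43751) + 48735) = √(1/(15167 + 43751) + 48735) = √(1/58918 + 48735) = √(2871368731/58918) = √169175302893058/58918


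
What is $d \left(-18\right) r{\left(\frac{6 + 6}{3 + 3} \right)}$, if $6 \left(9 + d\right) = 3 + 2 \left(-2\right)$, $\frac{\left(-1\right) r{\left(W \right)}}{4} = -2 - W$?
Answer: $2640$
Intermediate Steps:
$r{\left(W \right)} = 8 + 4 W$ ($r{\left(W \right)} = - 4 \left(-2 - W\right) = 8 + 4 W$)
$d = - \frac{55}{6}$ ($d = -9 + \frac{3 + 2 \left(-2\right)}{6} = -9 + \frac{3 - 4}{6} = -9 + \frac{1}{6} \left(-1\right) = -9 - \frac{1}{6} = - \frac{55}{6} \approx -9.1667$)
$d \left(-18\right) r{\left(\frac{6 + 6}{3 + 3} \right)} = \left(- \frac{55}{6}\right) \left(-18\right) \left(8 + 4 \frac{6 + 6}{3 + 3}\right) = 165 \left(8 + 4 \cdot \frac{12}{6}\right) = 165 \left(8 + 4 \cdot 12 \cdot \frac{1}{6}\right) = 165 \left(8 + 4 \cdot 2\right) = 165 \left(8 + 8\right) = 165 \cdot 16 = 2640$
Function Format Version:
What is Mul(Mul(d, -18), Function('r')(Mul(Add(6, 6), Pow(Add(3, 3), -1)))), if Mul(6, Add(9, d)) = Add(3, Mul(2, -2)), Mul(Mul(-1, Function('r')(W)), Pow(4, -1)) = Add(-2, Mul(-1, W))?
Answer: 2640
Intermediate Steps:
Function('r')(W) = Add(8, Mul(4, W)) (Function('r')(W) = Mul(-4, Add(-2, Mul(-1, W))) = Add(8, Mul(4, W)))
d = Rational(-55, 6) (d = Add(-9, Mul(Rational(1, 6), Add(3, Mul(2, -2)))) = Add(-9, Mul(Rational(1, 6), Add(3, -4))) = Add(-9, Mul(Rational(1, 6), -1)) = Add(-9, Rational(-1, 6)) = Rational(-55, 6) ≈ -9.1667)
Mul(Mul(d, -18), Function('r')(Mul(Add(6, 6), Pow(Add(3, 3), -1)))) = Mul(Mul(Rational(-55, 6), -18), Add(8, Mul(4, Mul(Add(6, 6), Pow(Add(3, 3), -1))))) = Mul(165, Add(8, Mul(4, Mul(12, Pow(6, -1))))) = Mul(165, Add(8, Mul(4, Mul(12, Rational(1, 6))))) = Mul(165, Add(8, Mul(4, 2))) = Mul(165, Add(8, 8)) = Mul(165, 16) = 2640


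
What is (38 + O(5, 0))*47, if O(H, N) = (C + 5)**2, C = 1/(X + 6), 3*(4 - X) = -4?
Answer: 3471279/1156 ≈ 3002.8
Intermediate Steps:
X = 16/3 (X = 4 - 1/3*(-4) = 4 + 4/3 = 16/3 ≈ 5.3333)
C = 3/34 (C = 1/(16/3 + 6) = 1/(34/3) = 3/34 ≈ 0.088235)
O(H, N) = 29929/1156 (O(H, N) = (3/34 + 5)**2 = (173/34)**2 = 29929/1156)
(38 + O(5, 0))*47 = (38 + 29929/1156)*47 = (73857/1156)*47 = 3471279/1156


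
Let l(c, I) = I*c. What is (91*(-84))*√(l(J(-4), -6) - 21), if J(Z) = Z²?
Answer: -22932*I*√13 ≈ -82683.0*I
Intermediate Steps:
(91*(-84))*√(l(J(-4), -6) - 21) = (91*(-84))*√(-6*(-4)² - 21) = -7644*√(-6*16 - 21) = -7644*√(-96 - 21) = -22932*I*√13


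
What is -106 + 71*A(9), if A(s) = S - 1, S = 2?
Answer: -35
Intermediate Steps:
A(s) = 1 (A(s) = 2 - 1 = 1)
-106 + 71*A(9) = -106 + 71*1 = -106 + 71 = -35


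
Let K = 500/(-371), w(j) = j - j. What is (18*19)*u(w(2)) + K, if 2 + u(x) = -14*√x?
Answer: -254264/371 ≈ -685.35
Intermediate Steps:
w(j) = 0
u(x) = -2 - 14*√x
K = -500/371 (K = 500*(-1/371) = -500/371 ≈ -1.3477)
(18*19)*u(w(2)) + K = (18*19)*(-2 - 14*√0) - 500/371 = 342*(-2 - 14*0) - 500/371 = 342*(-2 + 0) - 500/371 = 342*(-2) - 500/371 = -684 - 500/371 = -254264/371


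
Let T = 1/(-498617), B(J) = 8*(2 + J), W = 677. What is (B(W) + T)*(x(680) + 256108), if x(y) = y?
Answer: 99358157027412/71231 ≈ 1.3949e+9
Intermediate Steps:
B(J) = 16 + 8*J
T = -1/498617 ≈ -2.0055e-6
(B(W) + T)*(x(680) + 256108) = ((16 + 8*677) - 1/498617)*(680 + 256108) = ((16 + 5416) - 1/498617)*256788 = (5432 - 1/498617)*256788 = (2708487543/498617)*256788 = 99358157027412/71231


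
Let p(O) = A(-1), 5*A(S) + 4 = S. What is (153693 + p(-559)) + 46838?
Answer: 200530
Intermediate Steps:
A(S) = -⅘ + S/5
p(O) = -1 (p(O) = -⅘ + (⅕)*(-1) = -⅘ - ⅕ = -1)
(153693 + p(-559)) + 46838 = (153693 - 1) + 46838 = 153692 + 46838 = 200530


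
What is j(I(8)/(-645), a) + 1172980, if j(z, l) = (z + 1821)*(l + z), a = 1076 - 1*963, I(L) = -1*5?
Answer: 22944078160/16641 ≈ 1.3788e+6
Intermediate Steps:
I(L) = -5
a = 113 (a = 1076 - 963 = 113)
j(z, l) = (1821 + z)*(l + z)
j(I(8)/(-645), a) + 1172980 = ((-5/(-645))² + 1821*113 + 1821*(-5/(-645)) + 113*(-5/(-645))) + 1172980 = ((-5*(-1/645))² + 205773 + 1821*(-5*(-1/645)) + 113*(-5*(-1/645))) + 1172980 = ((1/129)² + 205773 + 1821*(1/129) + 113*(1/129)) + 1172980 = (1/16641 + 205773 + 607/43 + 113/129) + 1172980 = 3424517980/16641 + 1172980 = 22944078160/16641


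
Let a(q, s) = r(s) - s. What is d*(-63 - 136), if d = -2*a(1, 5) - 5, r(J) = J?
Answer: 995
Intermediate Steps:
a(q, s) = 0 (a(q, s) = s - s = 0)
d = -5 (d = -2*0 - 5 = 0 - 5 = -5)
d*(-63 - 136) = -5*(-63 - 136) = -5*(-199) = 995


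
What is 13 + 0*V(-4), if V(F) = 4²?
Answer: 13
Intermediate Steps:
V(F) = 16
13 + 0*V(-4) = 13 + 0*16 = 13 + 0 = 13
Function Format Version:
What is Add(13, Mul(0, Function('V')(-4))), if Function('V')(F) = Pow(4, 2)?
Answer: 13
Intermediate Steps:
Function('V')(F) = 16
Add(13, Mul(0, Function('V')(-4))) = Add(13, Mul(0, 16)) = Add(13, 0) = 13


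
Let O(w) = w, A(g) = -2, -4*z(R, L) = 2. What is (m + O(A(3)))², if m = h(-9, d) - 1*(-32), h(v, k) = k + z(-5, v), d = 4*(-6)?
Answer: 121/4 ≈ 30.250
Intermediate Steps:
z(R, L) = -½ (z(R, L) = -¼*2 = -½)
d = -24
h(v, k) = -½ + k (h(v, k) = k - ½ = -½ + k)
m = 15/2 (m = (-½ - 24) - 1*(-32) = -49/2 + 32 = 15/2 ≈ 7.5000)
(m + O(A(3)))² = (15/2 - 2)² = (11/2)² = 121/4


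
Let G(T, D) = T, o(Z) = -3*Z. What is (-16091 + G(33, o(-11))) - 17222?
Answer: -33280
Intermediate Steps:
(-16091 + G(33, o(-11))) - 17222 = (-16091 + 33) - 17222 = -16058 - 17222 = -33280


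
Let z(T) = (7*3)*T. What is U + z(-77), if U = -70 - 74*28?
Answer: -3759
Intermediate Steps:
z(T) = 21*T
U = -2142 (U = -70 - 2072 = -2142)
U + z(-77) = -2142 + 21*(-77) = -2142 - 1617 = -3759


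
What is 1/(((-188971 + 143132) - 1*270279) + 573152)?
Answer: 1/257034 ≈ 3.8905e-6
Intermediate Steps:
1/(((-188971 + 143132) - 1*270279) + 573152) = 1/((-45839 - 270279) + 573152) = 1/(-316118 + 573152) = 1/257034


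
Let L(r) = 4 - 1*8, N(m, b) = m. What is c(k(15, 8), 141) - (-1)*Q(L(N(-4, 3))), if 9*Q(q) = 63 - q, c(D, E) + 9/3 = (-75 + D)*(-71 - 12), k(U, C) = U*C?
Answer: -33575/9 ≈ -3730.6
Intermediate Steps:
k(U, C) = C*U
L(r) = -4 (L(r) = 4 - 8 = -4)
c(D, E) = 6222 - 83*D (c(D, E) = -3 + (-75 + D)*(-71 - 12) = -3 + (-75 + D)*(-83) = -3 + (6225 - 83*D) = 6222 - 83*D)
Q(q) = 7 - q/9 (Q(q) = (63 - q)/9 = 7 - q/9)
c(k(15, 8), 141) - (-1)*Q(L(N(-4, 3))) = (6222 - 664*15) - (-1)*(7 - ⅑*(-4)) = (6222 - 83*120) - (-1)*(7 + 4/9) = (6222 - 9960) - (-1)*67/9 = -3738 - 1*(-67/9) = -3738 + 67/9 = -33575/9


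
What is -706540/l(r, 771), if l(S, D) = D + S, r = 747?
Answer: -353270/759 ≈ -465.44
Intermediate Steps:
-706540/l(r, 771) = -706540/(771 + 747) = -706540/1518 = -706540*1/1518 = -353270/759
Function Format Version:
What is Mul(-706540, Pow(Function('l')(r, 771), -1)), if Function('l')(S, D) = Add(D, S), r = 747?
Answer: Rational(-353270, 759) ≈ -465.44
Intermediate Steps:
Mul(-706540, Pow(Function('l')(r, 771), -1)) = Mul(-706540, Pow(Add(771, 747), -1)) = Mul(-706540, Pow(1518, -1)) = Mul(-706540, Rational(1, 1518)) = Rational(-353270, 759)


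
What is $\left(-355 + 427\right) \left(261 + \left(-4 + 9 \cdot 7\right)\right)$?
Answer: $23040$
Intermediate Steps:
$\left(-355 + 427\right) \left(261 + \left(-4 + 9 \cdot 7\right)\right) = 72 \left(261 + \left(-4 + 63\right)\right) = 72 \left(261 + 59\right) = 72 \cdot 320 = 23040$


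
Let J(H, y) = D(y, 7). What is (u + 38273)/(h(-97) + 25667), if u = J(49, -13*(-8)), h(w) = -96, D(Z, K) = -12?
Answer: 38261/25571 ≈ 1.4963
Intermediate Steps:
J(H, y) = -12
u = -12
(u + 38273)/(h(-97) + 25667) = (-12 + 38273)/(-96 + 25667) = 38261/25571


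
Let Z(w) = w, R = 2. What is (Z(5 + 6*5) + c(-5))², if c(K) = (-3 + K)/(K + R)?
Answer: 12769/9 ≈ 1418.8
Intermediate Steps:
c(K) = (-3 + K)/(2 + K) (c(K) = (-3 + K)/(K + 2) = (-3 + K)/(2 + K))
(Z(5 + 6*5) + c(-5))² = ((5 + 6*5) + (-3 - 5)/(2 - 5))² = ((5 + 30) - 8/(-3))² = (35 - ⅓*(-8))² = (35 + 8/3)² = (113/3)² = 12769/9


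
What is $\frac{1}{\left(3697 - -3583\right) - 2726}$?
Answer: $\frac{1}{4554} \approx 0.00021959$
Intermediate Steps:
$\frac{1}{\left(3697 - -3583\right) - 2726} = \frac{1}{\left(3697 + 3583\right) - 2726} = \frac{1}{7280 - 2726} = \frac{1}{4554}$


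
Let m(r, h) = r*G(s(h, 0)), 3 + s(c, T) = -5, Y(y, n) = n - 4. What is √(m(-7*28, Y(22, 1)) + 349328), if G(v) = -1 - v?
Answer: 34*√301 ≈ 589.88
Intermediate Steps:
Y(y, n) = -4 + n
s(c, T) = -8 (s(c, T) = -3 - 5 = -8)
m(r, h) = 7*r (m(r, h) = r*(-1 - 1*(-8)) = r*(-1 + 8) = r*7 = 7*r)
√(m(-7*28, Y(22, 1)) + 349328) = √(7*(-7*28) + 349328) = √(7*(-196) + 349328) = √(-1372 + 349328) = √347956 = 34*√301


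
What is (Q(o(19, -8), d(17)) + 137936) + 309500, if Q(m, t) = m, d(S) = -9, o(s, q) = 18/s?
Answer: 8501302/19 ≈ 4.4744e+5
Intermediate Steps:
(Q(o(19, -8), d(17)) + 137936) + 309500 = (18/19 + 137936) + 309500 = 2620802/19 + 309500 = 8501302/19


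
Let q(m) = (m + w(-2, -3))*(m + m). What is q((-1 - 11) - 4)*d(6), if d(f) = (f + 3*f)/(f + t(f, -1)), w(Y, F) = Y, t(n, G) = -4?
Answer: 6912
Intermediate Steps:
q(m) = 2*m*(-2 + m) (q(m) = (m - 2)*(m + m) = (-2 + m)*(2*m) = 2*m*(-2 + m))
d(f) = 4*f/(-4 + f) (d(f) = (f + 3*f)/(f - 4) = (4*f)/(-4 + f) = 4*f/(-4 + f))
q((-1 - 11) - 4)*d(6) = (2*((-1 - 11) - 4)*(-2 + ((-1 - 11) - 4)))*(4*6/(-4 + 6)) = (2*(-12 - 4)*(-2 + (-12 - 4)))*(4*6/2) = (2*(-16)*(-2 - 16))*(4*6*(1/2)) = (2*(-16)*(-18))*12 = 576*12 = 6912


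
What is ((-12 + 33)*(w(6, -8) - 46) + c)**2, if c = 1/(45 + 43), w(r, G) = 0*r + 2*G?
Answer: 13127430625/7744 ≈ 1.6952e+6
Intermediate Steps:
w(r, G) = 2*G (w(r, G) = 0 + 2*G = 2*G)
c = 1/88 ≈ 0.011364
((-12 + 33)*(w(6, -8) - 46) + c)**2 = ((-12 + 33)*(2*(-8) - 46) + 1/88)**2 = (21*(-16 - 46) + 1/88)**2 = (21*(-62) + 1/88)**2 = (-1302 + 1/88)**2 = (-114575/88)**2 = 13127430625/7744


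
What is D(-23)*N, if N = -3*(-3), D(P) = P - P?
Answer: 0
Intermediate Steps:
D(P) = 0
N = 9
D(-23)*N = 0*9 = 0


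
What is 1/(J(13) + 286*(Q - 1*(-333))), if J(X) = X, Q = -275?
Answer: 1/16601 ≈ 6.0237e-5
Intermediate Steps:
1/(J(13) + 286*(Q - 1*(-333))) = 1/(13 + 286*(-275 - 1*(-333))) = 1/(13 + 286*(-275 + 333)) = 1/(13 + 286*58) = 1/(13 + 16588) = 1/16601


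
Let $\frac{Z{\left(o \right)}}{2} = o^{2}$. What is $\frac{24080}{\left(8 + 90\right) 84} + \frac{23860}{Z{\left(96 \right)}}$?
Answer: $\frac{952765}{225792} \approx 4.2197$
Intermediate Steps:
$Z{\left(o \right)} = 2 o^{2}$
$\frac{24080}{\left(8 + 90\right) 84} + \frac{23860}{Z{\left(96 \right)}} = \frac{24080}{\left(8 + 90\right) 84} + \frac{23860}{2 \cdot 96^{2}} = \frac{24080}{98 \cdot 84} + \frac{23860}{2 \cdot 9216} = \frac{24080}{8232} + \frac{23860}{18432} = 24080 \cdot \frac{1}{8232} + 23860 \cdot \frac{1}{18432} = \frac{430}{147} + \frac{5965}{4608} = \frac{952765}{225792}$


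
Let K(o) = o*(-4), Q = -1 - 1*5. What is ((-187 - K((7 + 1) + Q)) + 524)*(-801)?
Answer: -276345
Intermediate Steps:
Q = -6 (Q = -1 - 5 = -6)
K(o) = -4*o
((-187 - K((7 + 1) + Q)) + 524)*(-801) = ((-187 - (-4)*((7 + 1) - 6)) + 524)*(-801) = ((-187 - (-4)*(8 - 6)) + 524)*(-801) = ((-187 - (-4)*2) + 524)*(-801) = ((-187 - 1*(-8)) + 524)*(-801) = ((-187 + 8) + 524)*(-801) = (-179 + 524)*(-801) = 345*(-801) = -276345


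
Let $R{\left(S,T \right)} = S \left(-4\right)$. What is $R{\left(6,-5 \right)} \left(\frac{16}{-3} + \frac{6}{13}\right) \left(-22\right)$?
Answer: $- \frac{33440}{13} \approx -2572.3$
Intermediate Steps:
$R{\left(S,T \right)} = - 4 S$
$R{\left(6,-5 \right)} \left(\frac{16}{-3} + \frac{6}{13}\right) \left(-22\right) = \left(-4\right) 6 \left(\frac{16}{-3} + \frac{6}{13}\right) \left(-22\right) = - 24 \left(16 \left(- \frac{1}{3}\right) + 6 \cdot \frac{1}{13}\right) \left(-22\right) = - 24 \left(- \frac{16}{3} + \frac{6}{13}\right) \left(-22\right) = \left(-24\right) \left(- \frac{190}{39}\right) \left(-22\right) = \frac{1520}{13} \left(-22\right) = - \frac{33440}{13}$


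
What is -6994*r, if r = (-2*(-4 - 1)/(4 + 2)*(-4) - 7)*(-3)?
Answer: -286754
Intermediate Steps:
r = 41 (r = (-(-10)/6*(-4) - 7)*(-3) = (-2*(-5/6)*(-4) - 7)*(-3) = ((5/3)*(-4) - 7)*(-3) = (-20/3 - 7)*(-3) = -41/3*(-3) = 41)
-6994*r = -6994*41 = -286754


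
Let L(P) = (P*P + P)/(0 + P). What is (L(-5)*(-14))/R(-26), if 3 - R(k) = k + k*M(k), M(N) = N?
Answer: -56/647 ≈ -0.086553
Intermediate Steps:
L(P) = (P + P**2)/P (L(P) = (P**2 + P)/P = (P + P**2)/P)
R(k) = 3 - k - k**2 (R(k) = 3 - (k + k*k) = 3 - (k + k**2) = 3 + (-k - k**2) = 3 - k - k**2)
(L(-5)*(-14))/R(-26) = ((1 - 5)*(-14))/(3 - 1*(-26) - 1*(-26)**2) = (-4*(-14))/(3 + 26 - 1*676) = 56/(3 + 26 - 676) = 56/(-647) = 56*(-1/647) = -56/647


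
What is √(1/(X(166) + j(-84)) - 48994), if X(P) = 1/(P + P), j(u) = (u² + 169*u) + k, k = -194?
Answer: I*√32274387688427430/811629 ≈ 221.35*I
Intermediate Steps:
j(u) = -194 + u² + 169*u (j(u) = (u² + 169*u) - 194 = -194 + u² + 169*u)
X(P) = 1/(2*P)
√(1/(X(166) + j(-84)) - 48994) = √(1/((½)/166 + (-194 + (-84)² + 169*(-84))) - 48994) = √(1/((½)*(1/166) + (-194 + 7056 - 14196)) - 48994) = √(1/(1/332 - 7334) - 48994) = √(1/(-2434887/332) - 48994) = √(-332/2434887 - 48994) = √(-119294854010/2434887) = I*√32274387688427430/811629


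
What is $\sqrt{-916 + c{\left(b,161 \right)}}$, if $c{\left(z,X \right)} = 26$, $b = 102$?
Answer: $i \sqrt{890} \approx 29.833 i$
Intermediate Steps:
$\sqrt{-916 + c{\left(b,161 \right)}} = \sqrt{-916 + 26} = \sqrt{-890} = i \sqrt{890}$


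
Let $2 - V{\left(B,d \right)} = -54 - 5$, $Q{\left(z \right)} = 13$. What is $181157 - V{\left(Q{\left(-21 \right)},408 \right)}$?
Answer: $181096$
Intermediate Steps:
$V{\left(B,d \right)} = 61$ ($V{\left(B,d \right)} = 2 - \left(-54 - 5\right) = 2 - -59 = 2 + 59 = 61$)
$181157 - V{\left(Q{\left(-21 \right)},408 \right)} = 181157 - 61 = 181096$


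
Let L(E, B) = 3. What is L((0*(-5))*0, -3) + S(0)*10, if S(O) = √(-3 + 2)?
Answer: 3 + 10*I ≈ 3.0 + 10.0*I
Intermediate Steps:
S(O) = I (S(O) = √(-1) = I)
L((0*(-5))*0, -3) + S(0)*10 = 3 + I*10 = 3 + 10*I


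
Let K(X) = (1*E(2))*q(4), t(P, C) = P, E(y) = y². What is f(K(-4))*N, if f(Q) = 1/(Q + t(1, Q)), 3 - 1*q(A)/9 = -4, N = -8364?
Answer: -8364/253 ≈ -33.059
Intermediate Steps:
q(A) = 63 (q(A) = 27 - 9*(-4) = 27 + 36 = 63)
K(X) = 252 (K(X) = (1*2²)*63 = (1*4)*63 = 4*63 = 252)
f(Q) = 1/(1 + Q) (f(Q) = 1/(Q + 1) = 1/(1 + Q))
f(K(-4))*N = -8364/(1 + 252) = -8364/253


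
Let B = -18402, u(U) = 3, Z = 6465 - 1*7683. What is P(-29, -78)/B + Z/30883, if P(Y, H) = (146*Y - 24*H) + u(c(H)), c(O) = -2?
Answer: 50439361/568308966 ≈ 0.088753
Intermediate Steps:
Z = -1218 (Z = 6465 - 7683 = -1218)
P(Y, H) = 3 - 24*H + 146*Y (P(Y, H) = (146*Y - 24*H) + 3 = (-24*H + 146*Y) + 3 = 3 - 24*H + 146*Y)
P(-29, -78)/B + Z/30883 = (3 - 24*(-78) + 146*(-29))/(-18402) - 1218/30883 = (3 + 1872 - 4234)*(-1/18402) - 1218*1/30883 = -2359*(-1/18402) - 1218/30883 = 2359/18402 - 1218/30883 = 50439361/568308966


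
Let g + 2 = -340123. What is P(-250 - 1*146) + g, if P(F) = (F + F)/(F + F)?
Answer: -340124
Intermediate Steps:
g = -340125 (g = -2 - 340123 = -340125)
P(F) = 1 (P(F) = (2*F)/((2*F)) = (2*F)*(1/(2*F)) = 1)
P(-250 - 1*146) + g = 1 - 340125 = -340124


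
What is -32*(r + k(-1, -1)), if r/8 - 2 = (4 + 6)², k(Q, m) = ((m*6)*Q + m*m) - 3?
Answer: -26240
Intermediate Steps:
k(Q, m) = -3 + m² + 6*Q*m (k(Q, m) = ((6*m)*Q + m²) - 3 = (6*Q*m + m²) - 3 = (m² + 6*Q*m) - 3 = -3 + m² + 6*Q*m)
r = 816 (r = 16 + 8*(4 + 6)² = 16 + 8*10² = 16 + 8*100 = 16 + 800 = 816)
-32*(r + k(-1, -1)) = -32*(816 + (-3 + (-1)² + 6*(-1)*(-1))) = -32*(816 + (-3 + 1 + 6)) = -32*(816 + 4) = -32*820 = -26240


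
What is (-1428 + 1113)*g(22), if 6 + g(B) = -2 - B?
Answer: 9450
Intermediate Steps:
g(B) = -8 - B (g(B) = -6 + (-2 - B) = -8 - B)
(-1428 + 1113)*g(22) = (-1428 + 1113)*(-8 - 1*22) = -315*(-8 - 22) = -315*(-30) = 9450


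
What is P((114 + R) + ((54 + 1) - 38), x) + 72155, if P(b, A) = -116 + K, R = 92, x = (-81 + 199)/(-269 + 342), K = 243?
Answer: 72282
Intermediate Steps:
x = 118/73 ≈ 1.6164
P(b, A) = 127 (P(b, A) = -116 + 243 = 127)
P((114 + R) + ((54 + 1) - 38), x) + 72155 = 127 + 72155 = 72282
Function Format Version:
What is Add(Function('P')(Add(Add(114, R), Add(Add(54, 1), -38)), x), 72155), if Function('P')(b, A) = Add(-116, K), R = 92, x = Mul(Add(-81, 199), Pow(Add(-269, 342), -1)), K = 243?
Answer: 72282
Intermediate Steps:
x = Rational(118, 73) (x = Mul(118, Pow(73, -1)) = Mul(118, Rational(1, 73)) = Rational(118, 73) ≈ 1.6164)
Function('P')(b, A) = 127 (Function('P')(b, A) = Add(-116, 243) = 127)
Add(Function('P')(Add(Add(114, R), Add(Add(54, 1), -38)), x), 72155) = Add(127, 72155) = 72282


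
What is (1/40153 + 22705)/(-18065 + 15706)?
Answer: -911673866/94720927 ≈ -9.6248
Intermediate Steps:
(1/40153 + 22705)/(-18065 + 15706) = (1/40153 + 22705)/(-2359) = (911673866/40153)*(-1/2359) = -911673866/94720927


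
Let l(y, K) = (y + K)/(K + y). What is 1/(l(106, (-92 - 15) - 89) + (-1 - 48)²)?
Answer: 1/2402 ≈ 0.00041632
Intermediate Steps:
l(y, K) = 1 (l(y, K) = (K + y)/(K + y) = 1)
1/(l(106, (-92 - 15) - 89) + (-1 - 48)²) = 1/(1 + (-1 - 48)²) = 1/(1 + (-49)²) = 1/(1 + 2401) = 1/2402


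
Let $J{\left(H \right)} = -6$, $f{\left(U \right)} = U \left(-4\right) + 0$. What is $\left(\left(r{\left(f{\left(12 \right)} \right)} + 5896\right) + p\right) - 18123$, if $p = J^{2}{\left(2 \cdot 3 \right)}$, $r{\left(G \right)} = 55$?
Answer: $-12136$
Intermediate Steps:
$f{\left(U \right)} = - 4 U$ ($f{\left(U \right)} = - 4 U + 0 = - 4 U$)
$p = 36$ ($p = \left(-6\right)^{2} = 36$)
$\left(\left(r{\left(f{\left(12 \right)} \right)} + 5896\right) + p\right) - 18123 = \left(\left(55 + 5896\right) + 36\right) - 18123 = \left(5951 + 36\right) - 18123 = 5987 - 18123 = -12136$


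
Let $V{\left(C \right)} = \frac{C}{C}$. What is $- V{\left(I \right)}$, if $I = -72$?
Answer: $-1$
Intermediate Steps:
$V{\left(C \right)} = 1$
$- V{\left(I \right)} = \left(-1\right) 1 = -1$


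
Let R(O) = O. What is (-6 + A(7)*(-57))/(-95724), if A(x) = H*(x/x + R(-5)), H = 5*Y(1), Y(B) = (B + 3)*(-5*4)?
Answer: 5067/5318 ≈ 0.95280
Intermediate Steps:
Y(B) = -60 - 20*B (Y(B) = (3 + B)*(-20) = -60 - 20*B)
H = -400 (H = 5*(-60 - 20*1) = 5*(-60 - 20) = 5*(-80) = -400)
A(x) = 1600 (A(x) = -400*(x/x - 5) = -400*(1 - 5) = -400*(-4) = 1600)
(-6 + A(7)*(-57))/(-95724) = (-6 + 1600*(-57))/(-95724) = (-6 - 91200)*(-1/95724) = -91206*(-1/95724) = 5067/5318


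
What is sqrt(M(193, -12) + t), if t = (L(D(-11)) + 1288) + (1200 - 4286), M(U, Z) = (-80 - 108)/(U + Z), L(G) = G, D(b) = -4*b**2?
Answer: 31*I*sqrt(77830)/181 ≈ 47.781*I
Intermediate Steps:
M(U, Z) = -188/(U + Z)
t = -2282 (t = (-4*(-11)**2 + 1288) + (1200 - 4286) = (-4*121 + 1288) - 3086 = (-484 + 1288) - 3086 = 804 - 3086 = -2282)
sqrt(M(193, -12) + t) = sqrt(-188/(193 - 12) - 2282) = sqrt(-188/181 - 2282) = sqrt(-413230/181) = 31*I*sqrt(77830)/181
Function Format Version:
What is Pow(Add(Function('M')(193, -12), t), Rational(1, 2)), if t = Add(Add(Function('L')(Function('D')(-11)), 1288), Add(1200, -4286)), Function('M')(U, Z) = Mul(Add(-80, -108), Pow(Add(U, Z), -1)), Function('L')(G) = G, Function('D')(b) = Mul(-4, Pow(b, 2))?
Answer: Mul(Rational(31, 181), I, Pow(77830, Rational(1, 2))) ≈ Mul(47.781, I)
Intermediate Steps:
Function('M')(U, Z) = Mul(-188, Pow(Add(U, Z), -1))
t = -2282 (t = Add(Add(Mul(-4, Pow(-11, 2)), 1288), Add(1200, -4286)) = Add(Add(Mul(-4, 121), 1288), -3086) = Add(Add(-484, 1288), -3086) = Add(804, -3086) = -2282)
Pow(Add(Function('M')(193, -12), t), Rational(1, 2)) = Pow(Add(Mul(-188, Pow(Add(193, -12), -1)), -2282), Rational(1, 2)) = Pow(Add(Mul(-188, Pow(181, -1)), -2282), Rational(1, 2)) = Pow(Add(Mul(-188, Rational(1, 181)), -2282), Rational(1, 2)) = Pow(Add(Rational(-188, 181), -2282), Rational(1, 2)) = Pow(Rational(-413230, 181), Rational(1, 2)) = Mul(Rational(31, 181), I, Pow(77830, Rational(1, 2)))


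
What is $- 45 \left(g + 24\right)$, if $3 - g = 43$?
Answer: $720$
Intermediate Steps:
$g = -40$ ($g = 3 - 43 = -40$)
$- 45 \left(g + 24\right) = - 45 \left(-40 + 24\right) = \left(-45\right) \left(-16\right) = 720$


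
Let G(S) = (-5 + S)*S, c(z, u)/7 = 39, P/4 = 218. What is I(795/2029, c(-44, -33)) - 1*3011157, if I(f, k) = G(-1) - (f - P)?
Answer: -6107856886/2029 ≈ -3.0103e+6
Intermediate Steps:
P = 872 (P = 4*218 = 872)
c(z, u) = 273 (c(z, u) = 7*39 = 273)
G(S) = S*(-5 + S)
I(f, k) = 878 - f (I(f, k) = -(-5 - 1) - (f - 1*872) = -1*(-6) - (f - 872) = 6 - (-872 + f) = 6 + (872 - f) = 878 - f)
I(795/2029, c(-44, -33)) - 1*3011157 = (878 - 795/2029) - 1*3011157 = (878 - 795/2029) - 3011157 = 1780667/2029 - 3011157 = -6107856886/2029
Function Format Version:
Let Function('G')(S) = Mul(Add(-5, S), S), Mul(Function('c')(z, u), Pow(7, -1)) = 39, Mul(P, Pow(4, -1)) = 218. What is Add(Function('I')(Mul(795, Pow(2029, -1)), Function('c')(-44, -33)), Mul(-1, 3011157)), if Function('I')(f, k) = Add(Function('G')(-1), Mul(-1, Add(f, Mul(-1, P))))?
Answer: Rational(-6107856886, 2029) ≈ -3.0103e+6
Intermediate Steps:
P = 872 (P = Mul(4, 218) = 872)
Function('c')(z, u) = 273 (Function('c')(z, u) = Mul(7, 39) = 273)
Function('G')(S) = Mul(S, Add(-5, S))
Function('I')(f, k) = Add(878, Mul(-1, f)) (Function('I')(f, k) = Add(Mul(-1, Add(-5, -1)), Mul(-1, Add(f, Mul(-1, 872)))) = Add(Mul(-1, -6), Mul(-1, Add(f, -872))) = Add(6, Mul(-1, Add(-872, f))) = Add(6, Add(872, Mul(-1, f))) = Add(878, Mul(-1, f)))
Add(Function('I')(Mul(795, Pow(2029, -1)), Function('c')(-44, -33)), Mul(-1, 3011157)) = Add(Add(878, Mul(-1, Mul(795, Pow(2029, -1)))), Mul(-1, 3011157)) = Add(Add(878, Mul(-1, Mul(795, Rational(1, 2029)))), -3011157) = Add(Add(878, Mul(-1, Rational(795, 2029))), -3011157) = Add(Add(878, Rational(-795, 2029)), -3011157) = Add(Rational(1780667, 2029), -3011157) = Rational(-6107856886, 2029)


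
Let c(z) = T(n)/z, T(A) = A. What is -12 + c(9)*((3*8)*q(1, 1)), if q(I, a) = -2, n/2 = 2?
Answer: -100/3 ≈ -33.333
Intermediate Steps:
n = 4 (n = 2*2 = 4)
c(z) = 4/z
-12 + c(9)*((3*8)*q(1, 1)) = -12 + (4/9)*((3*8)*(-2)) = -12 + (4*(⅑))*(24*(-2)) = -12 + (4/9)*(-48) = -12 - 64/3 = -100/3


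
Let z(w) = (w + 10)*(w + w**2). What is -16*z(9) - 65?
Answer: -27425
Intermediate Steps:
z(w) = (10 + w)*(w + w**2)
-16*z(9) - 65 = -144*(10 + 9**2 + 11*9) - 65 = -144*(10 + 81 + 99) - 65 = -144*190 - 65 = -16*1710 - 65 = -27360 - 65 = -27425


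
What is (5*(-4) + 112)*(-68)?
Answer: -6256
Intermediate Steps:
(5*(-4) + 112)*(-68) = (-20 + 112)*(-68) = 92*(-68) = -6256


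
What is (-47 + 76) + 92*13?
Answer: 1225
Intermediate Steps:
(-47 + 76) + 92*13 = 29 + 1196 = 1225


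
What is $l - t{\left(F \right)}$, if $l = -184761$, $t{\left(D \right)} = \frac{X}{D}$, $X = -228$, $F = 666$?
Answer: $- \frac{20508433}{111} \approx -1.8476 \cdot 10^{5}$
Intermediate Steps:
$t{\left(D \right)} = - \frac{228}{D}$
$l - t{\left(F \right)} = -184761 - - \frac{228}{666} = -184761 - \left(-228\right) \frac{1}{666} = -184761 - - \frac{38}{111} = -184761 + \frac{38}{111} = - \frac{20508433}{111}$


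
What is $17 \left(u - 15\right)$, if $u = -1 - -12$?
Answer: $-68$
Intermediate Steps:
$u = 11$ ($u = -1 + 12 = 11$)
$17 \left(u - 15\right) = 17 \left(11 - 15\right) = 17 \left(-4\right) = -68$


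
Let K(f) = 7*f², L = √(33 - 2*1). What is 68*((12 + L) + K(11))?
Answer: 58412 + 68*√31 ≈ 58791.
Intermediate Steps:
L = √31 (L = √(33 - 2) = √31 ≈ 5.5678)
68*((12 + L) + K(11)) = 68*((12 + √31) + 7*11²) = 68*((12 + √31) + 7*121) = 68*((12 + √31) + 847) = 68*(859 + √31) = 58412 + 68*√31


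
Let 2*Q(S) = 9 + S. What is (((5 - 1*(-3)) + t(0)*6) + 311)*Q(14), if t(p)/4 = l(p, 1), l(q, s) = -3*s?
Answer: 5681/2 ≈ 2840.5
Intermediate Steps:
Q(S) = 9/2 + S/2 (Q(S) = (9 + S)/2 = 9/2 + S/2)
t(p) = -12 (t(p) = 4*(-3*1) = 4*(-3) = -12)
(((5 - 1*(-3)) + t(0)*6) + 311)*Q(14) = (((5 - 1*(-3)) - 12*6) + 311)*(9/2 + (½)*14) = (((5 + 3) - 72) + 311)*(9/2 + 7) = ((8 - 72) + 311)*(23/2) = (-64 + 311)*(23/2) = 247*(23/2) = 5681/2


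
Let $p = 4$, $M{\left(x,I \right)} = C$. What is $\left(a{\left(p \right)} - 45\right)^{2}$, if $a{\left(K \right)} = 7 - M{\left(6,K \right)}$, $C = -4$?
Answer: $1156$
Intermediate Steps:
$M{\left(x,I \right)} = -4$
$a{\left(K \right)} = 11$ ($a{\left(K \right)} = 7 - -4 = 7 + 4 = 11$)
$\left(a{\left(p \right)} - 45\right)^{2} = \left(11 - 45\right)^{2} = \left(-34\right)^{2} = 1156$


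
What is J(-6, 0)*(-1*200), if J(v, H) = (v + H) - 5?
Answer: 2200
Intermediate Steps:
J(v, H) = -5 + H + v (J(v, H) = (H + v) - 5 = -5 + H + v)
J(-6, 0)*(-1*200) = (-5 + 0 - 6)*(-1*200) = -11*(-200) = 2200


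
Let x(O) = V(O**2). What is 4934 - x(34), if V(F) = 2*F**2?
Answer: -2667738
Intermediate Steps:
x(O) = 2*O**4 (x(O) = 2*(O**2)**2 = 2*O**4)
4934 - x(34) = 4934 - 2*34**4 = 4934 - 2*1336336 = 4934 - 1*2672672 = 4934 - 2672672 = -2667738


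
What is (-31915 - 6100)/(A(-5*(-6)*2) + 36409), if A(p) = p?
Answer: -38015/36469 ≈ -1.0424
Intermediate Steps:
(-31915 - 6100)/(A(-5*(-6)*2) + 36409) = (-31915 - 6100)/(-5*(-6)*2 + 36409) = -38015/(30*2 + 36409) = -38015/(60 + 36409) = -38015/36469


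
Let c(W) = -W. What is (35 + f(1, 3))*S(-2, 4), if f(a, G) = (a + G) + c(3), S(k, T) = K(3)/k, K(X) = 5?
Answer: -90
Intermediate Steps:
S(k, T) = 5/k
f(a, G) = -3 + G + a (f(a, G) = (a + G) - 1*3 = (G + a) - 3 = -3 + G + a)
(35 + f(1, 3))*S(-2, 4) = (35 + (-3 + 3 + 1))*(5/(-2)) = (35 + 1)*(5*(-1/2)) = 36*(-5/2) = -90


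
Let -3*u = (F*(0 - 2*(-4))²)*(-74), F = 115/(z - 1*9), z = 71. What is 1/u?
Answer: 93/272320 ≈ 0.00034151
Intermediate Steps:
F = 115/62 (F = 115/(71 - 1*9) = 115/(71 - 9) = 115/62 ≈ 1.8548)
u = 272320/93 (u = -115*(0 - 2*(-4))²/62*(-74)/3 = -115*(0 + 8)²/62*(-74)/3 = -(115/62)*8²*(-74)/3 = -(115/62)*64*(-74)/3 = -3680*(-74)/93 = -⅓*(-272320/31) = 272320/93 ≈ 2928.2)
1/u = 1/(272320/93) = 93/272320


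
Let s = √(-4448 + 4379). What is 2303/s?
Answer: -2303*I*√69/69 ≈ -277.25*I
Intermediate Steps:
s = I*√69 (s = √(-69) = I*√69 ≈ 8.3066*I)
2303/s = 2303/((I*√69)) = 2303*(-I*√69/69) = -2303*I*√69/69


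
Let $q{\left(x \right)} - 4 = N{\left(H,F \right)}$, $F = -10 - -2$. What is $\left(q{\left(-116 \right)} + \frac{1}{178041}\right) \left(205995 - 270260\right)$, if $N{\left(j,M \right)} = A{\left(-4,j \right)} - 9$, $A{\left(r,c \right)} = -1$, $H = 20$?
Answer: $\frac{68650764925}{178041} \approx 3.8559 \cdot 10^{5}$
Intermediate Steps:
$F = -8$ ($F = -10 + 2 = -8$)
$N{\left(j,M \right)} = -10$ ($N{\left(j,M \right)} = -1 - 9 = -10$)
$q{\left(x \right)} = -6$ ($q{\left(x \right)} = 4 - 10 = -6$)
$\left(q{\left(-116 \right)} + \frac{1}{178041}\right) \left(205995 - 270260\right) = \left(-6 + \frac{1}{178041}\right) \left(205995 - 270260\right) = \left(-6 + \frac{1}{178041}\right) \left(-64265\right) = \left(- \frac{1068245}{178041}\right) \left(-64265\right) = \frac{68650764925}{178041}$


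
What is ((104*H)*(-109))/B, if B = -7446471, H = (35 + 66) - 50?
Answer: 192712/2482157 ≈ 0.077639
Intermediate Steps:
H = 51 (H = 101 - 50 = 51)
((104*H)*(-109))/B = ((104*51)*(-109))/(-7446471) = (5304*(-109))*(-1/7446471) = -578136*(-1/7446471) = 192712/2482157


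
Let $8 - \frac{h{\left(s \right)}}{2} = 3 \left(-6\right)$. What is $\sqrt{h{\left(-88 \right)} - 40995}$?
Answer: $i \sqrt{40943} \approx 202.34 i$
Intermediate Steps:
$h{\left(s \right)} = 52$ ($h{\left(s \right)} = 16 - 2 \cdot 3 \left(-6\right) = 16 - -36 = 16 + 36 = 52$)
$\sqrt{h{\left(-88 \right)} - 40995} = \sqrt{52 - 40995} = \sqrt{-40943} = i \sqrt{40943}$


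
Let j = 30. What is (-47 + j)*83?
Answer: -1411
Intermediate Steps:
(-47 + j)*83 = (-47 + 30)*83 = -17*83 = -1411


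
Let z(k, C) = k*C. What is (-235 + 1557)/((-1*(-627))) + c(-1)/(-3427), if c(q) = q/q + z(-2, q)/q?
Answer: 4531121/2148729 ≈ 2.1087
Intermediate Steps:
z(k, C) = C*k
c(q) = -1 (c(q) = q/q + (q*(-2))/q = 1 + (-2*q)/q = 1 - 2 = -1)
(-235 + 1557)/((-1*(-627))) + c(-1)/(-3427) = (-235 + 1557)/((-1*(-627))) - 1/(-3427) = 1322/627 - 1*(-1/3427) = 1322*(1/627) + 1/3427 = 1322/627 + 1/3427 = 4531121/2148729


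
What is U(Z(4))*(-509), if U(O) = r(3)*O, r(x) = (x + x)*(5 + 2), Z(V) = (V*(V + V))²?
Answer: -21891072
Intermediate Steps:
Z(V) = 4*V⁴ (Z(V) = (V*(2*V))² = (2*V²)² = 4*V⁴)
r(x) = 14*x (r(x) = (2*x)*7 = 14*x)
U(O) = 42*O (U(O) = (14*3)*O = 42*O)
U(Z(4))*(-509) = (42*(4*4⁴))*(-509) = (42*(4*256))*(-509) = (42*1024)*(-509) = 43008*(-509) = -21891072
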